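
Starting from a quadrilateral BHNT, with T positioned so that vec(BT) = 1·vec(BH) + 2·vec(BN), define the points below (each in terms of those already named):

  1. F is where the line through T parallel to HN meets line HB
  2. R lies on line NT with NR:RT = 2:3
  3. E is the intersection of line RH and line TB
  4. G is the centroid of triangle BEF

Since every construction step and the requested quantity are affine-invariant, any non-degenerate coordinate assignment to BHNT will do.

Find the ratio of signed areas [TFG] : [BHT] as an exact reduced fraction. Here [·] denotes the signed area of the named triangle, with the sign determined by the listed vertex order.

[TFG]:[BHT] = -19/13

Set B = (0, 0), H = (1, 0), N = (0, 1), T = (1, 2); any affine frame gives the same invariant.
1. F is where the line through T parallel to HN meets line HB ⇒ F = (3, 0)
2. R lies on line NT with NR:RT = 2:3 ⇒ R = (2/5, 7/5)
3. E is the intersection of line RH and line TB ⇒ E = (7/13, 14/13)
4. G is the centroid of triangle BEF ⇒ G = (46/39, 14/39)
2·[TFG] = -38/13, 2·[BHT] = 2
[TFG]:[BHT] = -38/13:2 = -19/13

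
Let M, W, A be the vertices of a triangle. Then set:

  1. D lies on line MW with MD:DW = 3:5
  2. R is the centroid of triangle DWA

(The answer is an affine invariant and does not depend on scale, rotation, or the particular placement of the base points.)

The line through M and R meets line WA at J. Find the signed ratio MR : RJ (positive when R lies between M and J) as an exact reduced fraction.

Work in coordinates with M = (0, 0), W = (1, 0), A = (0, 1).
1. D lies on line MW with MD:DW = 3:5 ⇒ D = (3/8, 0)
2. R is the centroid of triangle DWA ⇒ R = (11/24, 1/3)
line MR meets WA at J = (11/19, 8/19)
R = M + t·(J−M) with t = 19/24, so MR:RJ = 19/24:5/24

MR:RJ = 19/5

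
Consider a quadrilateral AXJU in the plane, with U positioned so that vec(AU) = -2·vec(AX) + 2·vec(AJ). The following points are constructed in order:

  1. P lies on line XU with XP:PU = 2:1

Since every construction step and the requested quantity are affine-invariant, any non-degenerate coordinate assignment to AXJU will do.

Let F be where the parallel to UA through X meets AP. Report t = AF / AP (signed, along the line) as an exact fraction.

Choose coordinates A = (0, 0), X = (1, 0), J = (0, 1), U = (-2, 2).
1. P lies on line XU with XP:PU = 2:1 ⇒ P = (-1, 4/3)
through X parallel to UA: direction (2, -2); meets AP at F = (-3, 4)
F = A + t·(P−A) with t = 3

t = 3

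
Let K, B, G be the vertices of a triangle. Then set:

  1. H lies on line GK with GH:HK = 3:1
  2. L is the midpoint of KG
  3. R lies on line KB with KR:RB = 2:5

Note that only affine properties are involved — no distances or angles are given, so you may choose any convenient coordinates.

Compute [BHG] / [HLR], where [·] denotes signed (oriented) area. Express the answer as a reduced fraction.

Choose coordinates K = (0, 0), B = (1, 0), G = (0, 1).
1. H lies on line GK with GH:HK = 3:1 ⇒ H = (0, 1/4)
2. L is the midpoint of KG ⇒ L = (0, 1/2)
3. R lies on line KB with KR:RB = 2:5 ⇒ R = (2/7, 0)
2·[BHG] = -3/4, 2·[HLR] = -1/14
[BHG]:[HLR] = -3/4:-1/14 = 21/2

[BHG]:[HLR] = 21/2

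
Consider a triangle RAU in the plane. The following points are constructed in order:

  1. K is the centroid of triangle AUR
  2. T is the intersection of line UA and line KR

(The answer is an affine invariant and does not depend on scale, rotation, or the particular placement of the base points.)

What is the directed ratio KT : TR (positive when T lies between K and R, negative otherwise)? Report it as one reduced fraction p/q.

KT:TR = -1/3

Choose coordinates R = (0, 0), A = (1, 0), U = (0, 1).
1. K is the centroid of triangle AUR ⇒ K = (1/3, 1/3)
2. T is the intersection of line UA and line KR ⇒ T = (1/2, 1/2)
T = K + t·(R−K) with t = -1/2, so KT:TR = t:(1−t) = -1/2:3/2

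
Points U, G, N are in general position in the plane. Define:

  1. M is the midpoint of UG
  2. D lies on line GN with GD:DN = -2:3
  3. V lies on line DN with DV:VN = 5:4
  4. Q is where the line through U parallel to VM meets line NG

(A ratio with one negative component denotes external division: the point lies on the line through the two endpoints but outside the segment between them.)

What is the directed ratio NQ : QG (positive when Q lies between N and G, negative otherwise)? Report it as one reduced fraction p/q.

NQ:QG = -5/2

Assign U = (0, 0), G = (1, 0), N = (0, 1) — the answer is frame-independent, so this choice is without loss of generality.
1. M is the midpoint of UG ⇒ M = (1/2, 0)
2. D lies on line GN with GD:DN = -2:3 ⇒ D = (3, -2)
3. V lies on line DN with DV:VN = 5:4 ⇒ V = (4/3, -1/3)
4. Q is where the line through U parallel to VM meets line NG ⇒ Q = (5/3, -2/3)
Q = N + t·(G−N) with t = 5/3, so NQ:QG = t:(1−t) = 5/3:-2/3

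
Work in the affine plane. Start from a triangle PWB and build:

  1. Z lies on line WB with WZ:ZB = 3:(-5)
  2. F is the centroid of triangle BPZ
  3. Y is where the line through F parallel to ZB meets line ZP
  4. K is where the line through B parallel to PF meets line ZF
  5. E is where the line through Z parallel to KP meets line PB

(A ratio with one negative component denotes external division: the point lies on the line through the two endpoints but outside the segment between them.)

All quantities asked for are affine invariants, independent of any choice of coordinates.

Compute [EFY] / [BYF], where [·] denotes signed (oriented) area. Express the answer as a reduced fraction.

Choose coordinates P = (0, 0), W = (1, 0), B = (0, 1).
1. Z lies on line WB with WZ:ZB = 3:(-5) ⇒ Z = (5/2, -3/2)
2. F is the centroid of triangle BPZ ⇒ F = (5/6, -1/6)
3. Y is where the line through F parallel to ZB meets line ZP ⇒ Y = (5/3, -1)
4. K is where the line through B parallel to PF meets line ZF ⇒ K = (-5/6, 7/6)
5. E is where the line through Z parallel to KP meets line PB ⇒ E = (0, 2)
2·[EFY] = 10/9, 2·[BYF] = -5/18
[EFY]:[BYF] = 10/9:-5/18 = -4

[EFY]:[BYF] = -4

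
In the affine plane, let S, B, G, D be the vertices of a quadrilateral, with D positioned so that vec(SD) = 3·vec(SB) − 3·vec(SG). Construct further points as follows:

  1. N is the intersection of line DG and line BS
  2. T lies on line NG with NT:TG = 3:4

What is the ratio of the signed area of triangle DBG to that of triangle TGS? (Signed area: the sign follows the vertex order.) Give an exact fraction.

[DBG]:[TGS] = 7/3

Set S = (0, 0), B = (1, 0), G = (0, 1), D = (3, -3); any affine frame gives the same invariant.
1. N is the intersection of line DG and line BS ⇒ N = (3/4, 0)
2. T lies on line NG with NT:TG = 3:4 ⇒ T = (3/7, 3/7)
2·[DBG] = 1, 2·[TGS] = 3/7
[DBG]:[TGS] = 1:3/7 = 7/3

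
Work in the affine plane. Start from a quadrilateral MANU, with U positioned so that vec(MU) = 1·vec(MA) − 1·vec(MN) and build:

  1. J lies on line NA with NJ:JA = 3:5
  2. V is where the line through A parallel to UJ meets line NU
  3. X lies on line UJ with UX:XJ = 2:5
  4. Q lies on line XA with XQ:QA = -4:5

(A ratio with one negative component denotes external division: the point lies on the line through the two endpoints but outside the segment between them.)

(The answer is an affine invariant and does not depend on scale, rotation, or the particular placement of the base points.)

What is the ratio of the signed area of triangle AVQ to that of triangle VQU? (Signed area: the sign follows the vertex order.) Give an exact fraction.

[AVQ]:[VQU] = 140/97

Set M = (0, 0), A = (1, 0), N = (0, 1), U = (1, -1); any affine frame gives the same invariant.
1. J lies on line NA with NJ:JA = 3:5 ⇒ J = (3/8, 5/8)
2. V is where the line through A parallel to UJ meets line NU ⇒ V = (8/3, -13/3)
3. X lies on line UJ with UX:XJ = 2:5 ⇒ X = (23/28, -15/28)
4. Q lies on line XA with XQ:QA = -4:5 ⇒ Q = (3/28, -75/28)
2·[AVQ] = -25/3, 2·[VQU] = -485/84
[AVQ]:[VQU] = -25/3:-485/84 = 140/97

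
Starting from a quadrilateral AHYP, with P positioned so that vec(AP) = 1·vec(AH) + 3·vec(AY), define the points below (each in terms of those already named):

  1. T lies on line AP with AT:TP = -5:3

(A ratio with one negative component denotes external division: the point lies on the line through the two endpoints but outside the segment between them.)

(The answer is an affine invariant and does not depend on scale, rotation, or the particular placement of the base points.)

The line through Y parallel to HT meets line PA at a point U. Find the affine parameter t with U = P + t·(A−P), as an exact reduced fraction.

t = 3/2

Set A = (0, 0), H = (1, 0), Y = (0, 1), P = (1, 3); any affine frame gives the same invariant.
1. T lies on line AP with AT:TP = -5:3 ⇒ T = (5/2, 15/2)
through Y parallel to HT: direction (3/2, 15/2); meets PA at U = (-1/2, -3/2)
U = P + t·(A−P) with t = 3/2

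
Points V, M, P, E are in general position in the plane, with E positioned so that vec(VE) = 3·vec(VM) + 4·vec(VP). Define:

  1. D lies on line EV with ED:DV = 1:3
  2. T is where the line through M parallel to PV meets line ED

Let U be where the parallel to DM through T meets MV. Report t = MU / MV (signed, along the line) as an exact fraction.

t = 5/9

Work in coordinates with V = (0, 0), M = (1, 0), P = (0, 1), E = (3, 4).
1. D lies on line EV with ED:DV = 1:3 ⇒ D = (9/4, 3)
2. T is where the line through M parallel to PV meets line ED ⇒ T = (1, 4/3)
through T parallel to DM: direction (-5/4, -3); meets MV at U = (4/9, 0)
U = M + t·(V−M) with t = 5/9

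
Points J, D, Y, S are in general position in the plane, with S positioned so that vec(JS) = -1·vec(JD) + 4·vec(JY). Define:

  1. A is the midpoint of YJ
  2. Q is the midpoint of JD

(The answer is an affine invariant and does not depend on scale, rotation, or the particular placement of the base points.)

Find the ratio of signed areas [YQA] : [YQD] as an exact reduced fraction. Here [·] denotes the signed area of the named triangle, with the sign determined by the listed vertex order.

[YQA]:[YQD] = -1/2

Choose coordinates J = (0, 0), D = (1, 0), Y = (0, 1), S = (-1, 4).
1. A is the midpoint of YJ ⇒ A = (0, 1/2)
2. Q is the midpoint of JD ⇒ Q = (1/2, 0)
2·[YQA] = -1/4, 2·[YQD] = 1/2
[YQA]:[YQD] = -1/4:1/2 = -1/2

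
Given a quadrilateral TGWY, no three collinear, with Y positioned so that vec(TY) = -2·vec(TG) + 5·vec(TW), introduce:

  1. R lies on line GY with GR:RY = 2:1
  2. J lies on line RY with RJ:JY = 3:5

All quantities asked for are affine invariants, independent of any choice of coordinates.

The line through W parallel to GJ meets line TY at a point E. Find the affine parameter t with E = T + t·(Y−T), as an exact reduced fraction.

Assign T = (0, 0), G = (1, 0), W = (0, 1), Y = (-2, 5) — the answer is frame-independent, so this choice is without loss of generality.
1. R lies on line GY with GR:RY = 2:1 ⇒ R = (-1, 10/3)
2. J lies on line RY with RJ:JY = 3:5 ⇒ J = (-11/8, 95/24)
through W parallel to GJ: direction (-19/8, 95/24); meets TY at E = (-6/5, 3)
E = T + t·(Y−T) with t = 3/5

t = 3/5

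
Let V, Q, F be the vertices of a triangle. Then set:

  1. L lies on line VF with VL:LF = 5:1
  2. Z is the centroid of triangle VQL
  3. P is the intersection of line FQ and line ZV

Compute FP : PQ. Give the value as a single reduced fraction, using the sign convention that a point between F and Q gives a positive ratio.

Work in coordinates with V = (0, 0), Q = (1, 0), F = (0, 1).
1. L lies on line VF with VL:LF = 5:1 ⇒ L = (0, 5/6)
2. Z is the centroid of triangle VQL ⇒ Z = (1/3, 5/18)
3. P is the intersection of line FQ and line ZV ⇒ P = (6/11, 5/11)
P = F + t·(Q−F) with t = 6/11, so FP:PQ = t:(1−t) = 6/11:5/11

FP:PQ = 6/5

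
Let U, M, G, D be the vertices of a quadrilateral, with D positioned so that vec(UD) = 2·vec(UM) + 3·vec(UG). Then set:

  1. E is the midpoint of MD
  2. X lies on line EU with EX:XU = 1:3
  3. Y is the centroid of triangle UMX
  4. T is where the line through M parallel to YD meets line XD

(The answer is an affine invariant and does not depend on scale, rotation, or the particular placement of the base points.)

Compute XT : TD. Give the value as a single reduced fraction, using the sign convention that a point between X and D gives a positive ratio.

Assign U = (0, 0), M = (1, 0), G = (0, 1), D = (2, 3) — the answer is frame-independent, so this choice is without loss of generality.
1. E is the midpoint of MD ⇒ E = (3/2, 3/2)
2. X lies on line EU with EX:XU = 1:3 ⇒ X = (9/8, 9/8)
3. Y is the centroid of triangle UMX ⇒ Y = (17/24, 3/8)
4. T is where the line through M parallel to YD meets line XD ⇒ T = (-27/4, -63/4)
T = X + t·(D−X) with t = -9, so XT:TD = t:(1−t) = -9:10

XT:TD = -9/10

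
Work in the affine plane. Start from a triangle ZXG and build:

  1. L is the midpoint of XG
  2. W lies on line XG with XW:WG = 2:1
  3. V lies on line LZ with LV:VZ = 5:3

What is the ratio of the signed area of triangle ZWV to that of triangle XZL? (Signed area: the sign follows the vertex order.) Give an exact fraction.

[ZWV]:[XZL] = 1/8

Work in coordinates with Z = (0, 0), X = (1, 0), G = (0, 1).
1. L is the midpoint of XG ⇒ L = (1/2, 1/2)
2. W lies on line XG with XW:WG = 2:1 ⇒ W = (1/3, 2/3)
3. V lies on line LZ with LV:VZ = 5:3 ⇒ V = (3/16, 3/16)
2·[ZWV] = -1/16, 2·[XZL] = -1/2
[ZWV]:[XZL] = -1/16:-1/2 = 1/8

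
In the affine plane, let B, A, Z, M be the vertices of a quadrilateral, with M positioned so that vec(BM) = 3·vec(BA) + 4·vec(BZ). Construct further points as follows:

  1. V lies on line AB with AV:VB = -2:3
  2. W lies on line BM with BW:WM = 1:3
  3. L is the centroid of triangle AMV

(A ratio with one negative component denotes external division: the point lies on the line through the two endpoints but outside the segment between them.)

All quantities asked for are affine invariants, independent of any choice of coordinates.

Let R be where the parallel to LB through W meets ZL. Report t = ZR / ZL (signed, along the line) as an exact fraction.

t = 3/7

Work in coordinates with B = (0, 0), A = (1, 0), Z = (0, 1), M = (3, 4).
1. V lies on line AB with AV:VB = -2:3 ⇒ V = (3, 0)
2. W lies on line BM with BW:WM = 1:3 ⇒ W = (3/4, 1)
3. L is the centroid of triangle AMV ⇒ L = (7/3, 4/3)
through W parallel to LB: direction (-7/3, -4/3); meets ZL at R = (1, 8/7)
R = Z + t·(L−Z) with t = 3/7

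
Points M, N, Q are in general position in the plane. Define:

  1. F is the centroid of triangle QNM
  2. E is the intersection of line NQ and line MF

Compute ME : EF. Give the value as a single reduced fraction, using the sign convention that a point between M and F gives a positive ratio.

Choose coordinates M = (0, 0), N = (1, 0), Q = (0, 1).
1. F is the centroid of triangle QNM ⇒ F = (1/3, 1/3)
2. E is the intersection of line NQ and line MF ⇒ E = (1/2, 1/2)
E = M + t·(F−M) with t = 3/2, so ME:EF = t:(1−t) = 3/2:-1/2

ME:EF = -3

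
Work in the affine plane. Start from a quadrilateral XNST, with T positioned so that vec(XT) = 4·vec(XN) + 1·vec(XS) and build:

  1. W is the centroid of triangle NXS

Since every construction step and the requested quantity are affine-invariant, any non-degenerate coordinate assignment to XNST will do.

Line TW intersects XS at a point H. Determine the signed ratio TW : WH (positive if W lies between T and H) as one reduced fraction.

Choose coordinates X = (0, 0), N = (1, 0), S = (0, 1), T = (4, 1).
1. W is the centroid of triangle NXS ⇒ W = (1/3, 1/3)
line TW meets XS at H = (0, 3/11)
W = T + t·(H−T) with t = 11/12, so TW:WH = 11/12:1/12

TW:WH = 11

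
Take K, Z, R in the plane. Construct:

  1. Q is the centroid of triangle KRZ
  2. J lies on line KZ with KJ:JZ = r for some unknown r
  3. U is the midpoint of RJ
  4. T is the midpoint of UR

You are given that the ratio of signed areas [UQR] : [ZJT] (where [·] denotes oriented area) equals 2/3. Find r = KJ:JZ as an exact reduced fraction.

Assign K = (0, 0), Z = (1, 0), R = (0, 1) — the answer is frame-independent, so this choice is without loss of generality.
1. Q is the centroid of triangle KRZ ⇒ Q = (1/3, 1/3)
2. With KJ:JZ = r, write λ = r/(r+1) so J = K + λ·(Z−K); J is affine-linear in λ
3. U is the midpoint of RJ ⇒ U is an affine combination of earlier points and hence also affine-linear in λ
4. T is the midpoint of UR ⇒ T is an affine combination of earlier points and hence also affine-linear in λ
Every point depending on J is an affine combination of J and λ-independent points, so each such coordinate is linear in λ; the λ² term in each signed area is a multiple of (Z−K)×(Z−K) = 0, so 2·[UQR] and 2·[ZJT] are each linear in λ. Evaluating at λ=0 and λ=1:
  2·[UQR] = -1/3·λ + 1/6,   2·[ZJT] = 3/4·λ − 3/4
So [UQR]:[ZJT] = (-1/3·λ + 1/6) / (3/4·λ − 3/4). Setting this equal to 2/3:
  -1/3·λ + 1/6 = 2/3·(3/4·λ − 3/4)  ⇒  λ = 4/5
Then r = λ/(1−λ) = (4/5)/(1/5) = 4. Check: with r = 4, J = (4/5, 0) and [UQR]:[ZJT] = 2/3 as required.

r = 4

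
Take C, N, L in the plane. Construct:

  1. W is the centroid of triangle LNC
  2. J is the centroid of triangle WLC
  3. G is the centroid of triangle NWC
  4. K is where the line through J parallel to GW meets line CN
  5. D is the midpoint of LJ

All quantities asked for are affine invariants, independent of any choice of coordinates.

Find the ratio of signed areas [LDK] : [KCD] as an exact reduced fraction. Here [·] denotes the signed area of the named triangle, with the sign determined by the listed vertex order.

[LDK]:[KCD] = -2/13

Assign C = (0, 0), N = (1, 0), L = (0, 1) — the answer is frame-independent, so this choice is without loss of generality.
1. W is the centroid of triangle LNC ⇒ W = (1/3, 1/3)
2. J is the centroid of triangle WLC ⇒ J = (1/9, 4/9)
3. G is the centroid of triangle NWC ⇒ G = (4/9, 1/9)
4. K is where the line through J parallel to GW meets line CN ⇒ K = (1/3, 0)
5. D is the midpoint of LJ ⇒ D = (1/18, 13/18)
2·[LDK] = 1/27, 2·[KCD] = -13/54
[LDK]:[KCD] = 1/27:-13/54 = -2/13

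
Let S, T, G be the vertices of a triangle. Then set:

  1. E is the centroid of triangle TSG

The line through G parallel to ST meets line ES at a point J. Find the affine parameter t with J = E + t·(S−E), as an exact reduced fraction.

Assign S = (0, 0), T = (1, 0), G = (0, 1) — the answer is frame-independent, so this choice is without loss of generality.
1. E is the centroid of triangle TSG ⇒ E = (1/3, 1/3)
through G parallel to ST: direction (1, 0); meets ES at J = (1, 1)
J = E + t·(S−E) with t = -2

t = -2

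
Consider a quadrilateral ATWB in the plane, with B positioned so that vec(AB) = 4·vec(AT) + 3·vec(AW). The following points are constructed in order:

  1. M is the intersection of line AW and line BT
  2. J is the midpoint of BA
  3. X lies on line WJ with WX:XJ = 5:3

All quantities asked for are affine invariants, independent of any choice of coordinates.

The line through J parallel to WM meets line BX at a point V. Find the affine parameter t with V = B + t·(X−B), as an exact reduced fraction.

t = 8/11

Set A = (0, 0), T = (1, 0), W = (0, 1), B = (4, 3); any affine frame gives the same invariant.
1. M is the intersection of line AW and line BT ⇒ M = (0, -1)
2. J is the midpoint of BA ⇒ J = (2, 3/2)
3. X lies on line WJ with WX:XJ = 5:3 ⇒ X = (5/4, 21/16)
through J parallel to WM: direction (0, -2); meets BX at V = (2, 39/22)
V = B + t·(X−B) with t = 8/11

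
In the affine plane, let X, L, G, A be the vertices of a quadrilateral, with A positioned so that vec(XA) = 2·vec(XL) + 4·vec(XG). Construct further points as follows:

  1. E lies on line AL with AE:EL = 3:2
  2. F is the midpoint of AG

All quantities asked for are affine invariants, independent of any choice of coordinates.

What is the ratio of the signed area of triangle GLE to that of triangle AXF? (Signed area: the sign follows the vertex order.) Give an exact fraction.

[GLE]:[AXF] = -2

Choose coordinates X = (0, 0), L = (1, 0), G = (0, 1), A = (2, 4).
1. E lies on line AL with AE:EL = 3:2 ⇒ E = (7/5, 8/5)
2. F is the midpoint of AG ⇒ F = (1, 5/2)
2·[GLE] = 2, 2·[AXF] = -1
[GLE]:[AXF] = 2:-1 = -2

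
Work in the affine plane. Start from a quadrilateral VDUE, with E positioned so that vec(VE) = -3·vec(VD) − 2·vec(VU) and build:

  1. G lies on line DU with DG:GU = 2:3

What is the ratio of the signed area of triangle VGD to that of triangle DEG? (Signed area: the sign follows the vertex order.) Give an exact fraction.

[VGD]:[DEG] = 1/6

Work in coordinates with V = (0, 0), D = (1, 0), U = (0, 1), E = (-3, -2).
1. G lies on line DU with DG:GU = 2:3 ⇒ G = (3/5, 2/5)
2·[VGD] = -2/5, 2·[DEG] = -12/5
[VGD]:[DEG] = -2/5:-12/5 = 1/6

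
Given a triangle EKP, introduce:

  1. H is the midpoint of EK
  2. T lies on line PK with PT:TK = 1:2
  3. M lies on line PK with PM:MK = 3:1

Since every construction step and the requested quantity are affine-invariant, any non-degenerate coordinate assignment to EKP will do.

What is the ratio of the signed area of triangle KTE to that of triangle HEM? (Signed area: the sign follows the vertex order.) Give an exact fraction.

Choose coordinates E = (0, 0), K = (1, 0), P = (0, 1).
1. H is the midpoint of EK ⇒ H = (1/2, 0)
2. T lies on line PK with PT:TK = 1:2 ⇒ T = (1/3, 2/3)
3. M lies on line PK with PM:MK = 3:1 ⇒ M = (3/4, 1/4)
2·[KTE] = 2/3, 2·[HEM] = -1/8
[KTE]:[HEM] = 2/3:-1/8 = -16/3

[KTE]:[HEM] = -16/3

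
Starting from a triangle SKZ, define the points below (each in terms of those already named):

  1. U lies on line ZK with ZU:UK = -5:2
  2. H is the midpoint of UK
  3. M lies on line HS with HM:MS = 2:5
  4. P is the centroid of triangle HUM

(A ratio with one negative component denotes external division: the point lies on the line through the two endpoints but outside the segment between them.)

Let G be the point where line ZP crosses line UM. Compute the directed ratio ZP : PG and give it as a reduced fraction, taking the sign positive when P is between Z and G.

ZP:PG = 14

Choose coordinates S = (0, 0), K = (1, 0), Z = (0, 1).
1. U lies on line ZK with ZU:UK = -5:2 ⇒ U = (5/3, -2/3)
2. H is the midpoint of UK ⇒ H = (4/3, -1/3)
3. M lies on line HS with HM:MS = 2:5 ⇒ M = (20/21, -5/21)
4. P is the centroid of triangle HUM ⇒ P = (83/63, -26/63)
line ZP meets UM at G = (415/294, -151/294)
P = Z + t·(G−Z) with t = 14/15, so ZP:PG = 14/15:1/15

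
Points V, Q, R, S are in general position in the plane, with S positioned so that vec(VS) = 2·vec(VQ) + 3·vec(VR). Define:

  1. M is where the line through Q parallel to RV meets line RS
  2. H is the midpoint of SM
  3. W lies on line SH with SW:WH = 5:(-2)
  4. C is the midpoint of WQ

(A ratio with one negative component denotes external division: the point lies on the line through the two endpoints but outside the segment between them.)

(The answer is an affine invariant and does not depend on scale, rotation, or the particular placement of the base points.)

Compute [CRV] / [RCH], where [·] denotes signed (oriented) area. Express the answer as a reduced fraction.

Work in coordinates with V = (0, 0), Q = (1, 0), R = (0, 1), S = (2, 3).
1. M is where the line through Q parallel to RV meets line RS ⇒ M = (1, 2)
2. H is the midpoint of SM ⇒ H = (3/2, 5/2)
3. W lies on line SH with SW:WH = 5:(-2) ⇒ W = (7/6, 13/6)
4. C is the midpoint of WQ ⇒ C = (13/12, 13/12)
2·[CRV] = 13/12, 2·[RCH] = 3/2
[CRV]:[RCH] = 13/12:3/2 = 13/18

[CRV]:[RCH] = 13/18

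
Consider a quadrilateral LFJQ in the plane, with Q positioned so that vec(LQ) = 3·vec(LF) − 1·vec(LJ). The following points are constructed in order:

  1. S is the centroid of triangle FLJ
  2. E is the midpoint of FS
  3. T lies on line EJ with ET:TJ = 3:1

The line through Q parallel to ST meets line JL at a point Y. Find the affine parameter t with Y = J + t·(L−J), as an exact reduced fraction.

t = -25/4

Choose coordinates L = (0, 0), F = (1, 0), J = (0, 1), Q = (3, -1).
1. S is the centroid of triangle FLJ ⇒ S = (1/3, 1/3)
2. E is the midpoint of FS ⇒ E = (2/3, 1/6)
3. T lies on line EJ with ET:TJ = 3:1 ⇒ T = (1/6, 19/24)
through Q parallel to ST: direction (-1/6, 11/24); meets JL at Y = (0, 29/4)
Y = J + t·(L−J) with t = -25/4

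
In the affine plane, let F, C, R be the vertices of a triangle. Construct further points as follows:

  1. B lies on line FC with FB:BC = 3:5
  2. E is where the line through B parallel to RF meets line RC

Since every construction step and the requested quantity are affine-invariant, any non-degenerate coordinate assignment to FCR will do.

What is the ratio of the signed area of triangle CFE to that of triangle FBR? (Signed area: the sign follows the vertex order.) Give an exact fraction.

[CFE]:[FBR] = -5/3

Set F = (0, 0), C = (1, 0), R = (0, 1); any affine frame gives the same invariant.
1. B lies on line FC with FB:BC = 3:5 ⇒ B = (3/8, 0)
2. E is where the line through B parallel to RF meets line RC ⇒ E = (3/8, 5/8)
2·[CFE] = -5/8, 2·[FBR] = 3/8
[CFE]:[FBR] = -5/8:3/8 = -5/3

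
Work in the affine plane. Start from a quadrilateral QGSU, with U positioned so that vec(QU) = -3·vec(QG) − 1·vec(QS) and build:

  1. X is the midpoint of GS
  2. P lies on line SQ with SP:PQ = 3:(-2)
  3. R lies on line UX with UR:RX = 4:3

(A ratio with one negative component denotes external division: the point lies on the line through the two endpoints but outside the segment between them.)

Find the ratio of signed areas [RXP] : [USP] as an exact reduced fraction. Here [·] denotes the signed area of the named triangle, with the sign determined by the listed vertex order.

Choose coordinates Q = (0, 0), G = (1, 0), S = (0, 1), U = (-3, -1).
1. X is the midpoint of GS ⇒ X = (1/2, 1/2)
2. P lies on line SQ with SP:PQ = 3:(-2) ⇒ P = (0, -2)
3. R lies on line UX with UR:RX = 4:3 ⇒ R = (-1, -1/7)
2·[RXP] = -24/7, 2·[USP] = -9
[RXP]:[USP] = -24/7:-9 = 8/21

[RXP]:[USP] = 8/21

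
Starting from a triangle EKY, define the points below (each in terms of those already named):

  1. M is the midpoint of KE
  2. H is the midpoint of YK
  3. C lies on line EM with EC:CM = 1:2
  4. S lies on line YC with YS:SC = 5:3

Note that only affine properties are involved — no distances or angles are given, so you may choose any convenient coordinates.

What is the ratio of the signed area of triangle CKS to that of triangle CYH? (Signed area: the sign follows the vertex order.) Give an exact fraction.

[CKS]:[CYH] = -3/4

Work in coordinates with E = (0, 0), K = (1, 0), Y = (0, 1).
1. M is the midpoint of KE ⇒ M = (1/2, 0)
2. H is the midpoint of YK ⇒ H = (1/2, 1/2)
3. C lies on line EM with EC:CM = 1:2 ⇒ C = (1/6, 0)
4. S lies on line YC with YS:SC = 5:3 ⇒ S = (5/48, 3/8)
2·[CKS] = 5/16, 2·[CYH] = -5/12
[CKS]:[CYH] = 5/16:-5/12 = -3/4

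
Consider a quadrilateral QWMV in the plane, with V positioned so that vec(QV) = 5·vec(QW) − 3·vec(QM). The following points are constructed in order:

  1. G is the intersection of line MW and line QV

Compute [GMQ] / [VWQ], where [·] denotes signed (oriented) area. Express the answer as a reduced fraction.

Work in coordinates with Q = (0, 0), W = (1, 0), M = (0, 1), V = (5, -3).
1. G is the intersection of line MW and line QV ⇒ G = (5/2, -3/2)
2·[GMQ] = 5/2, 2·[VWQ] = 3
[GMQ]:[VWQ] = 5/2:3 = 5/6

[GMQ]:[VWQ] = 5/6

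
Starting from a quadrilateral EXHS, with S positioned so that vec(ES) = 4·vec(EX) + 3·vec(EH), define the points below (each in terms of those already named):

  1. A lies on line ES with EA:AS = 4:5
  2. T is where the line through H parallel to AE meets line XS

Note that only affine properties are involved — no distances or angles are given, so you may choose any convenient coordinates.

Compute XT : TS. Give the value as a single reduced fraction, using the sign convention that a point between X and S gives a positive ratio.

Choose coordinates E = (0, 0), X = (1, 0), H = (0, 1), S = (4, 3).
1. A lies on line ES with EA:AS = 4:5 ⇒ A = (16/9, 4/3)
2. T is where the line through H parallel to AE meets line XS ⇒ T = (8, 7)
T = X + t·(S−X) with t = 7/3, so XT:TS = t:(1−t) = 7/3:-4/3

XT:TS = -7/4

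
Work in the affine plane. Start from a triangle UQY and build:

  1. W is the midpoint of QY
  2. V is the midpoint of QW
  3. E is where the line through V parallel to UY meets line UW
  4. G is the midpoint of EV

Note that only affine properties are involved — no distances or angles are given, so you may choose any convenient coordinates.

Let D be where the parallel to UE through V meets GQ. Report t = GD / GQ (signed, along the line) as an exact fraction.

Assign U = (0, 0), Q = (1, 0), Y = (0, 1) — the answer is frame-independent, so this choice is without loss of generality.
1. W is the midpoint of QY ⇒ W = (1/2, 1/2)
2. V is the midpoint of QW ⇒ V = (3/4, 1/4)
3. E is where the line through V parallel to UY meets line UW ⇒ E = (3/4, 3/4)
4. G is the midpoint of EV ⇒ G = (3/4, 1/2)
through V parallel to UE: direction (3/4, 3/4); meets GQ at D = (5/6, 1/3)
D = G + t·(Q−G) with t = 1/3

t = 1/3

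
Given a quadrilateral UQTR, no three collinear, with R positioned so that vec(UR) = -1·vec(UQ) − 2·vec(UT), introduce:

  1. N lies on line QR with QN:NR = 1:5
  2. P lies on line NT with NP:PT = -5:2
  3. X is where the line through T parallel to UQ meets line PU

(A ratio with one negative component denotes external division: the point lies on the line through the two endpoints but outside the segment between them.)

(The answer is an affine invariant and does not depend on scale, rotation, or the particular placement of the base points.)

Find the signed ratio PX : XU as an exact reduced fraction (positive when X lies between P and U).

PX:XU = 8/9

Work in coordinates with U = (0, 0), Q = (1, 0), T = (0, 1), R = (-1, -2).
1. N lies on line QR with QN:NR = 1:5 ⇒ N = (2/3, -1/3)
2. P lies on line NT with NP:PT = -5:2 ⇒ P = (-4/9, 17/9)
3. X is where the line through T parallel to UQ meets line PU ⇒ X = (-4/17, 1)
X = P + t·(U−P) with t = 8/17, so PX:XU = t:(1−t) = 8/17:9/17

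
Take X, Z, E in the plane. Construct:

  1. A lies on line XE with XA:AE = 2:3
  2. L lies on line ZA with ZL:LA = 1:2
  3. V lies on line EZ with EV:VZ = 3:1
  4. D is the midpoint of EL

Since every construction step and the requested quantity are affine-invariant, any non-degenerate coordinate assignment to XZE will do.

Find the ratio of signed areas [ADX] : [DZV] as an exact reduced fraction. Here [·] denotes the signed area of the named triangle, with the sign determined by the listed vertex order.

Work in coordinates with X = (0, 0), Z = (1, 0), E = (0, 1).
1. A lies on line XE with XA:AE = 2:3 ⇒ A = (0, 2/5)
2. L lies on line ZA with ZL:LA = 1:2 ⇒ L = (2/3, 2/15)
3. V lies on line EZ with EV:VZ = 3:1 ⇒ V = (3/4, 1/4)
4. D is the midpoint of EL ⇒ D = (1/3, 17/30)
2·[ADX] = -2/15, 2·[DZV] = 1/40
[ADX]:[DZV] = -2/15:1/40 = -16/3

[ADX]:[DZV] = -16/3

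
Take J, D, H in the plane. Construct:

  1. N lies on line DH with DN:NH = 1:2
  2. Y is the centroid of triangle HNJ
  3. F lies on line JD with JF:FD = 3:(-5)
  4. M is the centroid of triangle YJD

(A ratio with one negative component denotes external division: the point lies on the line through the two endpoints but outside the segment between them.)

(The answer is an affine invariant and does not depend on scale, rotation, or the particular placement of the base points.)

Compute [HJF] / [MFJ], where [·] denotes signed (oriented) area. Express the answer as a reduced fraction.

[HJF]:[MFJ] = -27/4

Work in coordinates with J = (0, 0), D = (1, 0), H = (0, 1).
1. N lies on line DH with DN:NH = 1:2 ⇒ N = (2/3, 1/3)
2. Y is the centroid of triangle HNJ ⇒ Y = (2/9, 4/9)
3. F lies on line JD with JF:FD = 3:(-5) ⇒ F = (-3/2, 0)
4. M is the centroid of triangle YJD ⇒ M = (11/27, 4/27)
2·[HJF] = -3/2, 2·[MFJ] = 2/9
[HJF]:[MFJ] = -3/2:2/9 = -27/4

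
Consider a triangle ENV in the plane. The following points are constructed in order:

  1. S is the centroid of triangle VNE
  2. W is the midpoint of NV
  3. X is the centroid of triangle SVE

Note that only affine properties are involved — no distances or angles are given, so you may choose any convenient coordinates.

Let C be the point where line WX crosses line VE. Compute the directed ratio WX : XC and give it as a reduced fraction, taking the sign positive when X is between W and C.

WX:XC = 7/2

Set E = (0, 0), N = (1, 0), V = (0, 1); any affine frame gives the same invariant.
1. S is the centroid of triangle VNE ⇒ S = (1/3, 1/3)
2. W is the midpoint of NV ⇒ W = (1/2, 1/2)
3. X is the centroid of triangle SVE ⇒ X = (1/9, 4/9)
line WX meets VE at C = (0, 3/7)
X = W + t·(C−W) with t = 7/9, so WX:XC = 7/9:2/9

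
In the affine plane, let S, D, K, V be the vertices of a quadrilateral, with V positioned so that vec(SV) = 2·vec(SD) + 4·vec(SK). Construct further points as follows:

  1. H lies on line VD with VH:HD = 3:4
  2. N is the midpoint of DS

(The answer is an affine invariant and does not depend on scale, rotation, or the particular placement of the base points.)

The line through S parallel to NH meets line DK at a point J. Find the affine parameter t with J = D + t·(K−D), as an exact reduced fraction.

Assign S = (0, 0), D = (1, 0), K = (0, 1), V = (2, 4) — the answer is frame-independent, so this choice is without loss of generality.
1. H lies on line VD with VH:HD = 3:4 ⇒ H = (11/7, 16/7)
2. N is the midpoint of DS ⇒ N = (1/2, 0)
through S parallel to NH: direction (15/14, 16/7); meets DK at J = (15/47, 32/47)
J = D + t·(K−D) with t = 32/47

t = 32/47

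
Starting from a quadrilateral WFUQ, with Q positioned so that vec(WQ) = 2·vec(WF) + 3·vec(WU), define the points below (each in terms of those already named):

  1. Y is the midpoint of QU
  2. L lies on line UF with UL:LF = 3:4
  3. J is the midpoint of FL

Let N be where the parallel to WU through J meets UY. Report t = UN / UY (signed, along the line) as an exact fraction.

Work in coordinates with W = (0, 0), F = (1, 0), U = (0, 1), Q = (2, 3).
1. Y is the midpoint of QU ⇒ Y = (1, 2)
2. L lies on line UF with UL:LF = 3:4 ⇒ L = (3/7, 4/7)
3. J is the midpoint of FL ⇒ J = (5/7, 2/7)
through J parallel to WU: direction (0, 1); meets UY at N = (5/7, 12/7)
N = U + t·(Y−U) with t = 5/7

t = 5/7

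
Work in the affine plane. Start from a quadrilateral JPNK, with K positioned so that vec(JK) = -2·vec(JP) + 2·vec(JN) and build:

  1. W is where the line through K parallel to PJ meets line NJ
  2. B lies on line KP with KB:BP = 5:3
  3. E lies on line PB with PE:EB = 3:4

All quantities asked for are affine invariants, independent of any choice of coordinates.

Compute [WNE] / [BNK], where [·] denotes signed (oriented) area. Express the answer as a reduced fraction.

[WNE]:[BNK] = 29/35

Work in coordinates with J = (0, 0), P = (1, 0), N = (0, 1), K = (-2, 2).
1. W is where the line through K parallel to PJ meets line NJ ⇒ W = (0, 2)
2. B lies on line KP with KB:BP = 5:3 ⇒ B = (-1/8, 3/4)
3. E lies on line PB with PE:EB = 3:4 ⇒ E = (29/56, 9/28)
2·[WNE] = 29/56, 2·[BNK] = 5/8
[WNE]:[BNK] = 29/56:5/8 = 29/35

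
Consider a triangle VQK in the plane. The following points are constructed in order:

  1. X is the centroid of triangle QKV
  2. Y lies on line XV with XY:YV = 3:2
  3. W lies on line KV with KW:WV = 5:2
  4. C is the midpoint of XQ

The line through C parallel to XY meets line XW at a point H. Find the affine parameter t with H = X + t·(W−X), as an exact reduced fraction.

Choose coordinates V = (0, 0), Q = (1, 0), K = (0, 1).
1. X is the centroid of triangle QKV ⇒ X = (1/3, 1/3)
2. Y lies on line XV with XY:YV = 3:2 ⇒ Y = (2/15, 2/15)
3. W lies on line KV with KW:WV = 5:2 ⇒ W = (0, 2/7)
4. C is the midpoint of XQ ⇒ C = (2/3, 1/6)
through C parallel to XY: direction (-1/5, -1/5); meets XW at H = (11/12, 5/12)
H = X + t·(W−X) with t = -7/4

t = -7/4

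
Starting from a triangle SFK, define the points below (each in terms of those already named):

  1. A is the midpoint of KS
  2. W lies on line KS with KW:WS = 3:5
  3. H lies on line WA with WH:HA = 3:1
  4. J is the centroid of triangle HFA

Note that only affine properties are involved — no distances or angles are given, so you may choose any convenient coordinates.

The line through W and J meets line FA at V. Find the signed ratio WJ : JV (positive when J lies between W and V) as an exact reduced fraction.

WJ:JV = 11

Choose coordinates S = (0, 0), F = (1, 0), K = (0, 1).
1. A is the midpoint of KS ⇒ A = (0, 1/2)
2. W lies on line KS with KW:WS = 3:5 ⇒ W = (0, 5/8)
3. H lies on line WA with WH:HA = 3:1 ⇒ H = (0, 17/32)
4. J is the centroid of triangle HFA ⇒ J = (1/3, 11/32)
line WJ meets FA at V = (4/11, 7/22)
J = W + t·(V−W) with t = 11/12, so WJ:JV = 11/12:1/12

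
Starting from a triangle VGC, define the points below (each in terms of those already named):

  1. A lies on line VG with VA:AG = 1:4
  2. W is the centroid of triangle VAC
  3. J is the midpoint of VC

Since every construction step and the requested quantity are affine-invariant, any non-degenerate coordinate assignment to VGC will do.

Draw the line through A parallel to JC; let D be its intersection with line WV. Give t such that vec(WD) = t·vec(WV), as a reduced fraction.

t = -2

Set V = (0, 0), G = (1, 0), C = (0, 1); any affine frame gives the same invariant.
1. A lies on line VG with VA:AG = 1:4 ⇒ A = (1/5, 0)
2. W is the centroid of triangle VAC ⇒ W = (1/15, 1/3)
3. J is the midpoint of VC ⇒ J = (0, 1/2)
through A parallel to JC: direction (0, 1/2); meets WV at D = (1/5, 1)
D = W + t·(V−W) with t = -2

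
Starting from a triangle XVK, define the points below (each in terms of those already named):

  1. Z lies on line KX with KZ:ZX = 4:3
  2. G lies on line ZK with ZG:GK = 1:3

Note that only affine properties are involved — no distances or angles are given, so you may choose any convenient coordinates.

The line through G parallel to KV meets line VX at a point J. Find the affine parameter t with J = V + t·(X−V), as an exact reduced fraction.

Assign X = (0, 0), V = (1, 0), K = (0, 1) — the answer is frame-independent, so this choice is without loss of generality.
1. Z lies on line KX with KZ:ZX = 4:3 ⇒ Z = (0, 3/7)
2. G lies on line ZK with ZG:GK = 1:3 ⇒ G = (0, 4/7)
through G parallel to KV: direction (1, -1); meets VX at J = (4/7, 0)
J = V + t·(X−V) with t = 3/7

t = 3/7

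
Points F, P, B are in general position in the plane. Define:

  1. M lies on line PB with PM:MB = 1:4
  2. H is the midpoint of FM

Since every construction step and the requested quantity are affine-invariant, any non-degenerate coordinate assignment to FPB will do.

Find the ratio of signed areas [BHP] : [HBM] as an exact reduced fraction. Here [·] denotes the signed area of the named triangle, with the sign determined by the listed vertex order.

Work in coordinates with F = (0, 0), P = (1, 0), B = (0, 1).
1. M lies on line PB with PM:MB = 1:4 ⇒ M = (4/5, 1/5)
2. H is the midpoint of FM ⇒ H = (2/5, 1/10)
2·[BHP] = 1/2, 2·[HBM] = -2/5
[BHP]:[HBM] = 1/2:-2/5 = -5/4

[BHP]:[HBM] = -5/4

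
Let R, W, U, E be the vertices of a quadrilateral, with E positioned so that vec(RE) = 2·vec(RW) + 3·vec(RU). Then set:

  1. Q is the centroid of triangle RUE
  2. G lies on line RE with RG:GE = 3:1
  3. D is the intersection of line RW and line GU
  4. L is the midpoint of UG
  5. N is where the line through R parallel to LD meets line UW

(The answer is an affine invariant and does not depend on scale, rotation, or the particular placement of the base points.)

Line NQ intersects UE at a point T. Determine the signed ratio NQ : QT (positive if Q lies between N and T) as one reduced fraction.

Work in coordinates with R = (0, 0), W = (1, 0), U = (0, 1), E = (2, 3).
1. Q is the centroid of triangle RUE ⇒ Q = (2/3, 4/3)
2. G lies on line RE with RG:GE = 3:1 ⇒ G = (3/2, 9/4)
3. D is the intersection of line RW and line GU ⇒ D = (-6/5, 0)
4. L is the midpoint of UG ⇒ L = (3/4, 13/8)
5. N is where the line through R parallel to LD meets line UW ⇒ N = (6/11, 5/11)
line NQ meets UE at T = (18/25, 43/25)
Q = N + t·(T−N) with t = 25/36, so NQ:QT = 25/36:11/36

NQ:QT = 25/11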